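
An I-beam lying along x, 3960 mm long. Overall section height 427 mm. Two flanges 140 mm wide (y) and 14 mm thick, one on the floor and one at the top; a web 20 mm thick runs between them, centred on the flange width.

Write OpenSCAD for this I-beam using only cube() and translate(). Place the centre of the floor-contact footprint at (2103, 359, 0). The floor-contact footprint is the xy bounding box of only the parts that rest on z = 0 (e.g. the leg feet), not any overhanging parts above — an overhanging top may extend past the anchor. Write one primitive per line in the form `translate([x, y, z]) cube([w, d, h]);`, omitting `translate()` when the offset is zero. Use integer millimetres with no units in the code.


translate([123, 289, 0]) cube([3960, 140, 14]);
translate([123, 349, 14]) cube([3960, 20, 399]);
translate([123, 289, 413]) cube([3960, 140, 14]);


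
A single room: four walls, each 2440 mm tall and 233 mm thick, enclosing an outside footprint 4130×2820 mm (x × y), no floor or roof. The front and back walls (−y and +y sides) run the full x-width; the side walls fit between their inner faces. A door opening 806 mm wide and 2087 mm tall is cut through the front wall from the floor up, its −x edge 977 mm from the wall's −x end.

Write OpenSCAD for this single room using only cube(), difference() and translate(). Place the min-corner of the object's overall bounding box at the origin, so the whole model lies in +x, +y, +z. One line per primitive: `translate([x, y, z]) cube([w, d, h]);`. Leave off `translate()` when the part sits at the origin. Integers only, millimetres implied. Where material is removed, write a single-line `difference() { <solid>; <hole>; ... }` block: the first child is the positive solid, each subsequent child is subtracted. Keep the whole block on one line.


difference() { cube([4130, 233, 2440]); translate([977, 0, 0]) cube([806, 233, 2087]); }
translate([0, 2587, 0]) cube([4130, 233, 2440]);
translate([0, 233, 0]) cube([233, 2354, 2440]);
translate([3897, 233, 0]) cube([233, 2354, 2440]);


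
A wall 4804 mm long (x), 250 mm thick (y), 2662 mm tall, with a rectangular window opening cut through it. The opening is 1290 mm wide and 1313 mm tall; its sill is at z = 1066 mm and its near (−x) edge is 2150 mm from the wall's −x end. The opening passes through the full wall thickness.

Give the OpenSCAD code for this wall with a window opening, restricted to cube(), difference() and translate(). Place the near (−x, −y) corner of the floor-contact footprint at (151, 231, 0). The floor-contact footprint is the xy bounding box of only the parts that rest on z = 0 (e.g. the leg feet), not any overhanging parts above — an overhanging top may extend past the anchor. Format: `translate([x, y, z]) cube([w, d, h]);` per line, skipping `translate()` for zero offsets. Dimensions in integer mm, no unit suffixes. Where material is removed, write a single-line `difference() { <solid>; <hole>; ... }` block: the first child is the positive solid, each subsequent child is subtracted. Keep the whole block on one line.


difference() { translate([151, 231, 0]) cube([4804, 250, 2662]); translate([2301, 231, 1066]) cube([1290, 250, 1313]); }


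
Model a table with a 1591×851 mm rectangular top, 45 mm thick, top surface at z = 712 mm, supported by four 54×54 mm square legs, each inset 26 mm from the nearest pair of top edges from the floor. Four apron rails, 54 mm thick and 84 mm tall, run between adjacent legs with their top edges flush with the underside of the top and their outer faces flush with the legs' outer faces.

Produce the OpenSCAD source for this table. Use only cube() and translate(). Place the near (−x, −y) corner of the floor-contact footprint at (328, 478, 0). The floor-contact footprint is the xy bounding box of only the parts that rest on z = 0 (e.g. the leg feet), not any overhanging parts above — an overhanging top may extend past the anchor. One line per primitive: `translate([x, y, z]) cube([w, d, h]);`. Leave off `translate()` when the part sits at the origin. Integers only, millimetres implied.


translate([302, 452, 667]) cube([1591, 851, 45]);
translate([328, 478, 0]) cube([54, 54, 667]);
translate([1813, 478, 0]) cube([54, 54, 667]);
translate([328, 1223, 0]) cube([54, 54, 667]);
translate([1813, 1223, 0]) cube([54, 54, 667]);
translate([382, 478, 583]) cube([1431, 54, 84]);
translate([382, 1223, 583]) cube([1431, 54, 84]);
translate([328, 532, 583]) cube([54, 691, 84]);
translate([1813, 532, 583]) cube([54, 691, 84]);


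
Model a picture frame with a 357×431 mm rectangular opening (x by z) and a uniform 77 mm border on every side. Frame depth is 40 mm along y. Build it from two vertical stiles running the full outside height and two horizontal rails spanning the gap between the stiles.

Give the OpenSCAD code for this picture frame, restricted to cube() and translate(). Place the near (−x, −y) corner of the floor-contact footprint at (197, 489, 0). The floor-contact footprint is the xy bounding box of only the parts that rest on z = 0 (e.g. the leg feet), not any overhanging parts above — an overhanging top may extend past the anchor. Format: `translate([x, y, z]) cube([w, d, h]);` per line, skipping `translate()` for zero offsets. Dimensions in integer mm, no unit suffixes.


translate([197, 489, 0]) cube([77, 40, 585]);
translate([631, 489, 0]) cube([77, 40, 585]);
translate([274, 489, 0]) cube([357, 40, 77]);
translate([274, 489, 508]) cube([357, 40, 77]);


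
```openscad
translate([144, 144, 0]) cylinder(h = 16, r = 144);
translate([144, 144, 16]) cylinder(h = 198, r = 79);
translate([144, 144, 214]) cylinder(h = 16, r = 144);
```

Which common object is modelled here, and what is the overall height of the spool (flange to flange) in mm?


A spool. The overall height is 230 mm.

Three coaxial cylinders, large–small–large — a spool. Two 16 mm flanges and a 198 mm core give 16 + 198 + 16 = 230 mm.


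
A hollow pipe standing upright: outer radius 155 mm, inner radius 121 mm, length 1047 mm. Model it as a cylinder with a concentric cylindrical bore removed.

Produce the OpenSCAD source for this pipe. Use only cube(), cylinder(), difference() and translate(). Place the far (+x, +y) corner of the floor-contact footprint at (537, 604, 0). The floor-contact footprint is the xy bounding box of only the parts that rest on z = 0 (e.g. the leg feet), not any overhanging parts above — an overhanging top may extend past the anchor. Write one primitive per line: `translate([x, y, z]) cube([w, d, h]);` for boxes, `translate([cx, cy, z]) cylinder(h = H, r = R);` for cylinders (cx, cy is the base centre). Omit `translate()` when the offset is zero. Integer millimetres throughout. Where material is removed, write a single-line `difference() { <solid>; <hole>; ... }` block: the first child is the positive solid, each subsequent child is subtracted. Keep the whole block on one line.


difference() { translate([382, 449, 0]) cylinder(h = 1047, r = 155); translate([382, 449, 0]) cylinder(h = 1047, r = 121); }


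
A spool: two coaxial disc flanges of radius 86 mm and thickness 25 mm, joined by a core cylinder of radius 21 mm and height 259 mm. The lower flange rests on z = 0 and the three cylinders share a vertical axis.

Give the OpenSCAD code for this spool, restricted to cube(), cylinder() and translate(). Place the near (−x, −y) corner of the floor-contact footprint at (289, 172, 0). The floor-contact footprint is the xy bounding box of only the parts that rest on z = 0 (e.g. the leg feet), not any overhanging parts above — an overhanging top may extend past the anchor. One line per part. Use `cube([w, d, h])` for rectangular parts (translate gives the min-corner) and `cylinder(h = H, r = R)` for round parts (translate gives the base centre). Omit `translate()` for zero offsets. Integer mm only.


translate([375, 258, 0]) cylinder(h = 25, r = 86);
translate([375, 258, 25]) cylinder(h = 259, r = 21);
translate([375, 258, 284]) cylinder(h = 25, r = 86);


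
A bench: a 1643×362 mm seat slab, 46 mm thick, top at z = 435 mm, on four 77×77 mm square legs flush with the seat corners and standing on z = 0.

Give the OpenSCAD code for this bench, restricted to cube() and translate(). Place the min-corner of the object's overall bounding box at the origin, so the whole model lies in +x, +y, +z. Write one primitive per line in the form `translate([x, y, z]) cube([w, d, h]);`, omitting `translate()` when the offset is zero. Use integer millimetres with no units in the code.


translate([0, 0, 389]) cube([1643, 362, 46]);
cube([77, 77, 389]);
translate([0, 285, 0]) cube([77, 77, 389]);
translate([1566, 0, 0]) cube([77, 77, 389]);
translate([1566, 285, 0]) cube([77, 77, 389]);


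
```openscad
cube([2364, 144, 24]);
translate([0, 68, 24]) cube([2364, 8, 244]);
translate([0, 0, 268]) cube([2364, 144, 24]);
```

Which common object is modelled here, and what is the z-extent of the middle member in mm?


An I-beam. The web height is 244 mm.

Two wide flanges with a thin centred web — an I-beam. Overall 292 mm minus two 24 mm flanges gives a web of 292 − 2·24 = 244 mm.


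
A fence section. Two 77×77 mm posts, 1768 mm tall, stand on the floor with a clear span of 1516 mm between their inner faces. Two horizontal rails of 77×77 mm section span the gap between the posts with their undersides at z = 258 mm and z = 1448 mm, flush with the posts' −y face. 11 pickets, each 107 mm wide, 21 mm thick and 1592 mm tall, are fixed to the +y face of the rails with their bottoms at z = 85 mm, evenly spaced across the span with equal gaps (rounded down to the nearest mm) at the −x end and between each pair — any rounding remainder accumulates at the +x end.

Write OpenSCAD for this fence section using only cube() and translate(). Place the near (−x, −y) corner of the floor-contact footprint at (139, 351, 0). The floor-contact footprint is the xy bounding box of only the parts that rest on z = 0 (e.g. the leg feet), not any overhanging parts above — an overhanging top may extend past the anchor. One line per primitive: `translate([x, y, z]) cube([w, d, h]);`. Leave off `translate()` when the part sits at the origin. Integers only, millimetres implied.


translate([139, 351, 0]) cube([77, 77, 1768]);
translate([1732, 351, 0]) cube([77, 77, 1768]);
translate([216, 351, 258]) cube([1516, 77, 77]);
translate([216, 351, 1448]) cube([1516, 77, 77]);
translate([244, 428, 85]) cube([107, 21, 1592]);
translate([379, 428, 85]) cube([107, 21, 1592]);
translate([514, 428, 85]) cube([107, 21, 1592]);
translate([649, 428, 85]) cube([107, 21, 1592]);
translate([784, 428, 85]) cube([107, 21, 1592]);
translate([919, 428, 85]) cube([107, 21, 1592]);
translate([1054, 428, 85]) cube([107, 21, 1592]);
translate([1189, 428, 85]) cube([107, 21, 1592]);
translate([1324, 428, 85]) cube([107, 21, 1592]);
translate([1459, 428, 85]) cube([107, 21, 1592]);
translate([1594, 428, 85]) cube([107, 21, 1592]);


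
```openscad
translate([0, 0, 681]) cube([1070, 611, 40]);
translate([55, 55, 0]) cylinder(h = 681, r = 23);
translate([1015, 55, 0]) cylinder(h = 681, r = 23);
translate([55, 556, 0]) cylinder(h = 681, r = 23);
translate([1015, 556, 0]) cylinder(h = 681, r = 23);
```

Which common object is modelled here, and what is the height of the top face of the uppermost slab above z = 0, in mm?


A table. The table height is 721 mm.

A 1070×611×40 slab sits at z = 681 on four Ø46 mm round legs — a table. The top surface is at 681 + 40 = 721 mm.


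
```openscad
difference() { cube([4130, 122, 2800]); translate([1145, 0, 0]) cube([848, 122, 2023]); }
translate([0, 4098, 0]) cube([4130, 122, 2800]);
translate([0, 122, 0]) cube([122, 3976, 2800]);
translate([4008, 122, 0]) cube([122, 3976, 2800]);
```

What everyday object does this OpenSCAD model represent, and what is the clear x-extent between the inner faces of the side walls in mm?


A single room. The interior width is 3886 mm.

Four walls enclosing a rectangle with a door in the front wall — a room. Outside width 4130 minus two 122 mm walls gives 3886 mm.


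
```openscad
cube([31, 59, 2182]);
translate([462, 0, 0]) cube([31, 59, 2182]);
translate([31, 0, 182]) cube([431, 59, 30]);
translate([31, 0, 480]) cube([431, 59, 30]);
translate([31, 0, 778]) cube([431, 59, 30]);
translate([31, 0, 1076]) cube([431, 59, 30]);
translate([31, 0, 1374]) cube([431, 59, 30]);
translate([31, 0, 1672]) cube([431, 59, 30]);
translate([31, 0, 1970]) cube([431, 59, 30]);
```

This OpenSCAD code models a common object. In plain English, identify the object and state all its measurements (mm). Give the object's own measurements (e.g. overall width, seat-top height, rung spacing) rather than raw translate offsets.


A straight ladder. Two 31×59 mm vertical rails, 2182 mm tall, stand 493 mm apart (outside-to-outside) with their front faces coplanar on the −y side. 7 rungs, each 59 mm deep and 30 mm tall, span between the inner faces of the rails, front faces flush with the rails. The lowest rung's underside is at z = 182 mm and rungs are spaced 298 mm apart (underside to underside).


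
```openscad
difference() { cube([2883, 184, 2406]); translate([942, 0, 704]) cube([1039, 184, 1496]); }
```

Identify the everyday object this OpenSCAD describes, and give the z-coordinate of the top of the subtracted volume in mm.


A wall with a window opening. The window head height is 2200 mm.

A wall with a rectangular opening subtracted — a window. Sill at z = 704, opening 1496 mm tall, so the head is at 704 + 1496 = 2200 mm.


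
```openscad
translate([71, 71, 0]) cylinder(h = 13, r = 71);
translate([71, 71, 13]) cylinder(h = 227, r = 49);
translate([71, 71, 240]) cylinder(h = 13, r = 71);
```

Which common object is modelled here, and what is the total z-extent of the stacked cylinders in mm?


A spool. The overall height is 253 mm.

Three coaxial cylinders, large–small–large — a spool. Two 13 mm flanges and a 227 mm core give 13 + 227 + 13 = 253 mm.


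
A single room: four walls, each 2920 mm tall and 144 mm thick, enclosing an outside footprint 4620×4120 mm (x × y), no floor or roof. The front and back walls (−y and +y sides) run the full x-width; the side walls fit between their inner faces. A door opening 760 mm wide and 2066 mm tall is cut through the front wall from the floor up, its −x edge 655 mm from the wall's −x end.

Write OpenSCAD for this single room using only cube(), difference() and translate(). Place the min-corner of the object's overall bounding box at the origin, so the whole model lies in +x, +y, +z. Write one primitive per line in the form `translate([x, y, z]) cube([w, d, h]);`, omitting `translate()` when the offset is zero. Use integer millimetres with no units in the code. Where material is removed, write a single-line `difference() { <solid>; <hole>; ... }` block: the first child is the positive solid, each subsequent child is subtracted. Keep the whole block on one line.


difference() { cube([4620, 144, 2920]); translate([655, 0, 0]) cube([760, 144, 2066]); }
translate([0, 3976, 0]) cube([4620, 144, 2920]);
translate([0, 144, 0]) cube([144, 3832, 2920]);
translate([4476, 144, 0]) cube([144, 3832, 2920]);


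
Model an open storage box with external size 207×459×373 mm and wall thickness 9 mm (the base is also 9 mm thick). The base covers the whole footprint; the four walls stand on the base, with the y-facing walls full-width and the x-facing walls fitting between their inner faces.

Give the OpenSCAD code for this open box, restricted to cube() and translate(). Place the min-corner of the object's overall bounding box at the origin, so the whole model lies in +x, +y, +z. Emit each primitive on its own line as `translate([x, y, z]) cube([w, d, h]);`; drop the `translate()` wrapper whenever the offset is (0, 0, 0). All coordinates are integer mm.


cube([207, 459, 9]);
translate([0, 0, 9]) cube([207, 9, 364]);
translate([0, 450, 9]) cube([207, 9, 364]);
translate([0, 9, 9]) cube([9, 441, 364]);
translate([198, 9, 9]) cube([9, 441, 364]);


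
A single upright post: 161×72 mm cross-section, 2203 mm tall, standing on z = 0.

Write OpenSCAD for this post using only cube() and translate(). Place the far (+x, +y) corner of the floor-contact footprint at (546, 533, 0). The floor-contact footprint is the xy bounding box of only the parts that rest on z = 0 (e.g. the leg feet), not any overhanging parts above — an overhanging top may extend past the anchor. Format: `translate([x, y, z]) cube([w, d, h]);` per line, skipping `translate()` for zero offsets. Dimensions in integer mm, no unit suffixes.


translate([385, 461, 0]) cube([161, 72, 2203]);


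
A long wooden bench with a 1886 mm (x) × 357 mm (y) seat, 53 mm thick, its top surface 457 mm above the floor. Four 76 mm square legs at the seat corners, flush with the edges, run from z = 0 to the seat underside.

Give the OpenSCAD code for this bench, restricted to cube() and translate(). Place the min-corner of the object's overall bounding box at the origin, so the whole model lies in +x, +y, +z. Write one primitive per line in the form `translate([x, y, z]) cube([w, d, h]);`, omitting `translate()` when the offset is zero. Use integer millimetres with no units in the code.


translate([0, 0, 404]) cube([1886, 357, 53]);
cube([76, 76, 404]);
translate([0, 281, 0]) cube([76, 76, 404]);
translate([1810, 0, 0]) cube([76, 76, 404]);
translate([1810, 281, 0]) cube([76, 76, 404]);


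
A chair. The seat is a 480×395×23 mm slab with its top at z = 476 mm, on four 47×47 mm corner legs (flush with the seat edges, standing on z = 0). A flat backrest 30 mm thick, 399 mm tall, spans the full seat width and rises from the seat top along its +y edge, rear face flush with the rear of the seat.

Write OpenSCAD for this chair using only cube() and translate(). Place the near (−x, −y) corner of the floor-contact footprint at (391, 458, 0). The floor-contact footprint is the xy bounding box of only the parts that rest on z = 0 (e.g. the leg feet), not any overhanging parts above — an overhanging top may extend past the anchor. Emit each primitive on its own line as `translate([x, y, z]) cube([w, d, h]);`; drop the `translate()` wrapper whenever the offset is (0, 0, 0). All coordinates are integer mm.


translate([391, 458, 453]) cube([480, 395, 23]);
translate([391, 458, 0]) cube([47, 47, 453]);
translate([824, 458, 0]) cube([47, 47, 453]);
translate([391, 806, 0]) cube([47, 47, 453]);
translate([824, 806, 0]) cube([47, 47, 453]);
translate([391, 823, 476]) cube([480, 30, 399]);


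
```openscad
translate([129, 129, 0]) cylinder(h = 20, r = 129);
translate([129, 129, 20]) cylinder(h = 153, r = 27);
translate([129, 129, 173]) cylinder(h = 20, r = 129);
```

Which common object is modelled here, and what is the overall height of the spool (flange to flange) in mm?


A spool. The overall height is 193 mm.

Three coaxial cylinders, large–small–large — a spool. Two 20 mm flanges and a 153 mm core give 20 + 153 + 20 = 193 mm.


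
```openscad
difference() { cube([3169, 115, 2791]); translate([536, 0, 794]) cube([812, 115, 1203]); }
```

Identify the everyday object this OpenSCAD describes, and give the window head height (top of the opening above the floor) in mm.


A wall with a window opening. The window head height is 1997 mm.

A wall with a rectangular opening subtracted — a window. Sill at z = 794, opening 1203 mm tall, so the head is at 794 + 1203 = 1997 mm.


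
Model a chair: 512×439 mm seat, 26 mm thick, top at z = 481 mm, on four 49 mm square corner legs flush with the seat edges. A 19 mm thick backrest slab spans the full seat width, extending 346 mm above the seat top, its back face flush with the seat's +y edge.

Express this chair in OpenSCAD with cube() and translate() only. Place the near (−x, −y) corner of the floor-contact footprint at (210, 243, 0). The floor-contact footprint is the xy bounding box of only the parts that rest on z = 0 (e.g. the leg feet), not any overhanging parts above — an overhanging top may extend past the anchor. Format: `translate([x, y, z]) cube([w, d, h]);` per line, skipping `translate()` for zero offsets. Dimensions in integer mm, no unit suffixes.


translate([210, 243, 455]) cube([512, 439, 26]);
translate([210, 243, 0]) cube([49, 49, 455]);
translate([673, 243, 0]) cube([49, 49, 455]);
translate([210, 633, 0]) cube([49, 49, 455]);
translate([673, 633, 0]) cube([49, 49, 455]);
translate([210, 663, 481]) cube([512, 19, 346]);


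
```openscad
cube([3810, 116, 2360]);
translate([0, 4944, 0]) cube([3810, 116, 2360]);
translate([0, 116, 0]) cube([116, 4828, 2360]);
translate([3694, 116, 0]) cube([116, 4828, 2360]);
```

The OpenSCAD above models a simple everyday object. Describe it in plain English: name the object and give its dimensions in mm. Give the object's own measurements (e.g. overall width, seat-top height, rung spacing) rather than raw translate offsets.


The wall frame of a small rectangular building: four walls, each 2360 mm tall and 116 mm thick, enclosing a footprint 3810 mm (x) by 5060 mm (y) outside-to-outside, with no floor or roof. The front and back walls (the −y and +y sides) span the full width; the two side walls fit between them.


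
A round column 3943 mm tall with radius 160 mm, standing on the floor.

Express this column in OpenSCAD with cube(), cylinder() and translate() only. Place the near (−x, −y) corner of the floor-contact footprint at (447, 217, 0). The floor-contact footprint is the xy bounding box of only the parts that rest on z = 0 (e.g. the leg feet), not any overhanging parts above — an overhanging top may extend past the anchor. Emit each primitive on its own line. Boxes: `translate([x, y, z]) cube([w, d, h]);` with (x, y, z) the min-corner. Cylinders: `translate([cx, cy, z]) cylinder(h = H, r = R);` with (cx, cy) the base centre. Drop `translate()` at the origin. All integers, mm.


translate([607, 377, 0]) cylinder(h = 3943, r = 160);


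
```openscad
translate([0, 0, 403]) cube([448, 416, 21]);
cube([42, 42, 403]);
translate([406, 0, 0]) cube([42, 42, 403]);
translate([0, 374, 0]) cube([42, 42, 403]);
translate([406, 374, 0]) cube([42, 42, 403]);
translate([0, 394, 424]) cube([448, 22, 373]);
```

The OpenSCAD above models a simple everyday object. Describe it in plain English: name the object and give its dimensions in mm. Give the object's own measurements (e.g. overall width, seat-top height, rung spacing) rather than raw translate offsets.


A chair. The seat is a 448×416×21 mm slab with its top at z = 424 mm, on four 42×42 mm corner legs (flush with the seat edges, standing on z = 0). A flat backrest 22 mm thick, 373 mm tall, spans the full seat width and rises from the seat top along its +y edge, rear face flush with the rear of the seat.


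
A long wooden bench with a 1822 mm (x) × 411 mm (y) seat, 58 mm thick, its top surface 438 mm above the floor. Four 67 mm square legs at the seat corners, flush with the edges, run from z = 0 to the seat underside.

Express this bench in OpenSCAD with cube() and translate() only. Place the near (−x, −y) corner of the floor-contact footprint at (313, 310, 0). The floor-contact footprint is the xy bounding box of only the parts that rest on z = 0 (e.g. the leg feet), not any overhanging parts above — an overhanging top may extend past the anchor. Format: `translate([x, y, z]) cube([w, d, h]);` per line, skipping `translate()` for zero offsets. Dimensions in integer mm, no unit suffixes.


translate([313, 310, 380]) cube([1822, 411, 58]);
translate([313, 310, 0]) cube([67, 67, 380]);
translate([313, 654, 0]) cube([67, 67, 380]);
translate([2068, 310, 0]) cube([67, 67, 380]);
translate([2068, 654, 0]) cube([67, 67, 380]);


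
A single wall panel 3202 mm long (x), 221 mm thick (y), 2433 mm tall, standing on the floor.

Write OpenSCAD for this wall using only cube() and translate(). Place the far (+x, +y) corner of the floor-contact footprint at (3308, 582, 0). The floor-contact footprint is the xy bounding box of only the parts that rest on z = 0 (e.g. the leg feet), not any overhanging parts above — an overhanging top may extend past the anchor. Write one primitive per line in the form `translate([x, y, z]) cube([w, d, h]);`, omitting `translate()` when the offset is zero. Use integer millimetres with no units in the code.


translate([106, 361, 0]) cube([3202, 221, 2433]);


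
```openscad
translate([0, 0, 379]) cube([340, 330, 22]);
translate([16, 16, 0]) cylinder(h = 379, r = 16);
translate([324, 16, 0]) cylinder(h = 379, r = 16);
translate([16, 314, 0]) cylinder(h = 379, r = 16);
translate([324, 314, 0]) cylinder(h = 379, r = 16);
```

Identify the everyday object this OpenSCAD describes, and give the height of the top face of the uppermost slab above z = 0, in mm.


A stool. The seat height is 401 mm.

A 340×330×22 slab at z = 379 on four corner cylinders — a stool. The seat top is 379 + 22 = 401 mm.


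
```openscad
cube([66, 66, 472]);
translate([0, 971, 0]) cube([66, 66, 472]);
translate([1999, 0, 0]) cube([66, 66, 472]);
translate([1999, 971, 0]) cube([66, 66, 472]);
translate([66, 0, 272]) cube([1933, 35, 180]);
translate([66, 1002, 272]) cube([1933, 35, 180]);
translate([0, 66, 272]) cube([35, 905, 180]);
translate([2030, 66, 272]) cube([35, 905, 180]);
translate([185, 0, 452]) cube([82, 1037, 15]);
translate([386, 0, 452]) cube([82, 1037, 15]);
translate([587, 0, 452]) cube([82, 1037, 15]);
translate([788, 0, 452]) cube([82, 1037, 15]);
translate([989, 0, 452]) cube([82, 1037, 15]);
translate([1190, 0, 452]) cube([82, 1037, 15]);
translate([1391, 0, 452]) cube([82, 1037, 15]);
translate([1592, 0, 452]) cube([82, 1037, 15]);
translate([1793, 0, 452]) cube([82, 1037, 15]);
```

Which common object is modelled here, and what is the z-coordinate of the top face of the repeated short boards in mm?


A bed frame. The slat-top height is 467 mm.

Four posts, four rails, and a row of slats — a bed frame. Slats sit on the rails at z = 272 + 180 = 452; with slat thickness 15, the top is 467 mm.


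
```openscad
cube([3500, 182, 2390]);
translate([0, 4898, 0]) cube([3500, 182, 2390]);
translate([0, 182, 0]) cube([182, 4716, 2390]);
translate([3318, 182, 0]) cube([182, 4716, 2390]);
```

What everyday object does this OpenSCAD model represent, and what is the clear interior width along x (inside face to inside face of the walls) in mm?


A house (or room) frame. The interior width is 3136 mm.

Four 2390 mm walls enclosing a rectangle with no floor or roof — a room or house frame. Outside width is 3500 mm and wall thickness is 182 mm, so the interior width is 3500 − 2 × 182 = 3136 mm.


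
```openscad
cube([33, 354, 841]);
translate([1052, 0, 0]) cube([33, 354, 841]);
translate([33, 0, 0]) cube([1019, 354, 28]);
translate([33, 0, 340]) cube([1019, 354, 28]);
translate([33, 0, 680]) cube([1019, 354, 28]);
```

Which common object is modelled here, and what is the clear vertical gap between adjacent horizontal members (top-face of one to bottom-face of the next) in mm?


A bookshelf. The clear shelf gap is 312 mm.

Two tall side panels with 3 horizontal boards between them — a bookshelf. The first two shelf undersides are at z = 0 and z = 340; with shelf thickness 28, the clear gap is 340 − 0 − 28 = 312 mm.


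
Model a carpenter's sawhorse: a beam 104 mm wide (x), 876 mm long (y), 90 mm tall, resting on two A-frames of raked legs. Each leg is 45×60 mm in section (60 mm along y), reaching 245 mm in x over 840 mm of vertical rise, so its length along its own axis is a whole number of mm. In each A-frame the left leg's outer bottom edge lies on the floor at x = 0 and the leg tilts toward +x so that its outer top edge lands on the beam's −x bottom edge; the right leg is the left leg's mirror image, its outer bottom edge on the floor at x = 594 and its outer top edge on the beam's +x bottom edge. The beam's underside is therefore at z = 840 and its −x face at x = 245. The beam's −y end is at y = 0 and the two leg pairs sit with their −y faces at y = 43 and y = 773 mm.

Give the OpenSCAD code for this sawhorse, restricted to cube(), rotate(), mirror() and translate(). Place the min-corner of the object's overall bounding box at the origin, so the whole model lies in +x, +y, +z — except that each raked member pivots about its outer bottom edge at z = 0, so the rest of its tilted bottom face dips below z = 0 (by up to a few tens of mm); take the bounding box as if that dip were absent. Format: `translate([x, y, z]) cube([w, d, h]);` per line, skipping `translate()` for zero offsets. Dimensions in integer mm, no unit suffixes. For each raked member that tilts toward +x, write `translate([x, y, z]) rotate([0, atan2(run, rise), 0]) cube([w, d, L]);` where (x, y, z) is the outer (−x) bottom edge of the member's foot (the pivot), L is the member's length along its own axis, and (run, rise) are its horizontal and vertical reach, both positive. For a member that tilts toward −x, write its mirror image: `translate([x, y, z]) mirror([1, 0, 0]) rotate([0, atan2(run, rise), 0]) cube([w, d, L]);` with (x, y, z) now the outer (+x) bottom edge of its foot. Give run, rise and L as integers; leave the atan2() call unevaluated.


translate([245, 0, 840]) cube([104, 876, 90]);
translate([0, 43, 0]) rotate([0, atan2(245, 840), 0]) cube([45, 60, 875]);
translate([594, 43, 0]) mirror([1, 0, 0]) rotate([0, atan2(245, 840), 0]) cube([45, 60, 875]);
translate([0, 773, 0]) rotate([0, atan2(245, 840), 0]) cube([45, 60, 875]);
translate([594, 773, 0]) mirror([1, 0, 0]) rotate([0, atan2(245, 840), 0]) cube([45, 60, 875]);


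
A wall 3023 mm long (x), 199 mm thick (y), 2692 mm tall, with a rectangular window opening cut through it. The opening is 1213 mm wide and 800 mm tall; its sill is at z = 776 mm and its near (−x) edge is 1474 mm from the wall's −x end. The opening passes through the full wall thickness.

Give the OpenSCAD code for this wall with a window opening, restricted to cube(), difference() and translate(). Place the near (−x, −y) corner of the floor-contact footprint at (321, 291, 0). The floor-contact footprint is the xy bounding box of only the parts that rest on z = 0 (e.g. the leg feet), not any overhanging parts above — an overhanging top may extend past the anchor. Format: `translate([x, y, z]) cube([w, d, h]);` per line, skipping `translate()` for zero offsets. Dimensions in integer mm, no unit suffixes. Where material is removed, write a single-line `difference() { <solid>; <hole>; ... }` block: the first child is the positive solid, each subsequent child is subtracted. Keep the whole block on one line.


difference() { translate([321, 291, 0]) cube([3023, 199, 2692]); translate([1795, 291, 776]) cube([1213, 199, 800]); }


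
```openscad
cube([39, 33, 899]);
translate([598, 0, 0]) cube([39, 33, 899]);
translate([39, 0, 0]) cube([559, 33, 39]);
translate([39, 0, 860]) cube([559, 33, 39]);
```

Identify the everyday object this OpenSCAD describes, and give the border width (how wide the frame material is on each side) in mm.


A picture frame. The border width is 39 mm.

Four thin pieces enclosing a rectangular opening — a picture frame. The two full-height stiles are 899 mm tall; the top rail sits at z = 860 and is 39 mm tall, so the border above the opening is 899 − 860 = 39 mm, matching the stile x-width.


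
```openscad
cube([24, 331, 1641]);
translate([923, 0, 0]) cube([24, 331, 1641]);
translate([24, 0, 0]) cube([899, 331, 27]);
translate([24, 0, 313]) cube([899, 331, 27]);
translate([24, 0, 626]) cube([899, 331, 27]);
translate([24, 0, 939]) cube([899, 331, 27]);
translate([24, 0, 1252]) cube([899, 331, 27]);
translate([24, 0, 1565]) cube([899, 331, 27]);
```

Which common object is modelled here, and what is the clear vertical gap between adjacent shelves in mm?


A bookshelf. The clear shelf gap is 286 mm.

Two tall side panels with 6 horizontal boards between them — a bookshelf. The first two shelf undersides are at z = 0 and z = 313; with shelf thickness 27, the clear gap is 313 − 0 − 27 = 286 mm.


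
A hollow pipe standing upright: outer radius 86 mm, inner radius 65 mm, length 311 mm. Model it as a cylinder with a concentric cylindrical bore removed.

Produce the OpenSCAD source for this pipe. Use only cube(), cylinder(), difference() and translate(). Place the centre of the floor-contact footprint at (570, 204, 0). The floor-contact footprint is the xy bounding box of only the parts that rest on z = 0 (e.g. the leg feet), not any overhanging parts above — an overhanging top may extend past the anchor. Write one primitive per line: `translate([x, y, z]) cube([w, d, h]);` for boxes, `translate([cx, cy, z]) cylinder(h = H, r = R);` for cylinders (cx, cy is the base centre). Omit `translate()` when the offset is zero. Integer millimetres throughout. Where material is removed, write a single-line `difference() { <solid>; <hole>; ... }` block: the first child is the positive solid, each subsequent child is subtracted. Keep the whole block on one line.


difference() { translate([570, 204, 0]) cylinder(h = 311, r = 86); translate([570, 204, 0]) cylinder(h = 311, r = 65); }


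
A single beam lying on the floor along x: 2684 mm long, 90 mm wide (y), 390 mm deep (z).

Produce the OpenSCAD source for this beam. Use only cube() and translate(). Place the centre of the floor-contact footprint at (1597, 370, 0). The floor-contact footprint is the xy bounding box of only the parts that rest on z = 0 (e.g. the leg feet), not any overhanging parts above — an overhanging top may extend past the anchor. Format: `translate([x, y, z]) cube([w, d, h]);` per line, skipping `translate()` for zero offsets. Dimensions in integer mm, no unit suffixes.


translate([255, 325, 0]) cube([2684, 90, 390]);


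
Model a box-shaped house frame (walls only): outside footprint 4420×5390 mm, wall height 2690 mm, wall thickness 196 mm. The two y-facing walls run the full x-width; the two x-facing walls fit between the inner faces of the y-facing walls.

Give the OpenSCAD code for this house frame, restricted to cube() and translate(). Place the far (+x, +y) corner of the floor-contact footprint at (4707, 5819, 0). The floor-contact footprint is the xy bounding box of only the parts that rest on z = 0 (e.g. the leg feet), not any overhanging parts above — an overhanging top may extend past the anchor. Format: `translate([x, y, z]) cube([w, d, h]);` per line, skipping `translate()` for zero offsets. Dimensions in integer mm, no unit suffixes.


translate([287, 429, 0]) cube([4420, 196, 2690]);
translate([287, 5623, 0]) cube([4420, 196, 2690]);
translate([287, 625, 0]) cube([196, 4998, 2690]);
translate([4511, 625, 0]) cube([196, 4998, 2690]);


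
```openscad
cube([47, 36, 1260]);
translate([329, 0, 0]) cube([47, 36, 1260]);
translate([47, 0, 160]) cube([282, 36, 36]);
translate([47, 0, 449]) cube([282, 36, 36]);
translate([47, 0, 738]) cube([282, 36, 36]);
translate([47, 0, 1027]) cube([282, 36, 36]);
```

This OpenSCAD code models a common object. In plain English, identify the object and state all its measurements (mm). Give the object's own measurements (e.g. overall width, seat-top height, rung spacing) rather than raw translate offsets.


A straight ladder. Two 47×36 mm vertical rails, 1260 mm tall, stand 376 mm apart (outside-to-outside) with their front faces coplanar on the −y side. 4 rungs, each 36 mm deep and 36 mm tall, span between the inner faces of the rails, front faces flush with the rails. The lowest rung's underside is at z = 160 mm and rungs are spaced 289 mm apart (underside to underside).


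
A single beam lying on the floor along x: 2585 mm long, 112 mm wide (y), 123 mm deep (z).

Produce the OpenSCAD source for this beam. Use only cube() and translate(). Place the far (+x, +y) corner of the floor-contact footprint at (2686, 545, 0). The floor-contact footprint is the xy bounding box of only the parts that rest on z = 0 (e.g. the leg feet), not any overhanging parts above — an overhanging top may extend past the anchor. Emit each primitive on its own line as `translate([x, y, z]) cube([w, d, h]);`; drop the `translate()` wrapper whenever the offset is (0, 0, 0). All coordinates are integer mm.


translate([101, 433, 0]) cube([2585, 112, 123]);


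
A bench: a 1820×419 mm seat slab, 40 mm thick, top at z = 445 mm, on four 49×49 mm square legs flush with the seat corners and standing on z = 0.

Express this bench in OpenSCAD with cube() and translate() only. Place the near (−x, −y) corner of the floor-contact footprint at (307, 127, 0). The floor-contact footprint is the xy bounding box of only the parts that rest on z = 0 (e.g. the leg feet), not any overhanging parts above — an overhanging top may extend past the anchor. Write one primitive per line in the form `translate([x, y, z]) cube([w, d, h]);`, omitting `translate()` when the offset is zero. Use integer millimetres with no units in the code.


translate([307, 127, 405]) cube([1820, 419, 40]);
translate([307, 127, 0]) cube([49, 49, 405]);
translate([307, 497, 0]) cube([49, 49, 405]);
translate([2078, 127, 0]) cube([49, 49, 405]);
translate([2078, 497, 0]) cube([49, 49, 405]);


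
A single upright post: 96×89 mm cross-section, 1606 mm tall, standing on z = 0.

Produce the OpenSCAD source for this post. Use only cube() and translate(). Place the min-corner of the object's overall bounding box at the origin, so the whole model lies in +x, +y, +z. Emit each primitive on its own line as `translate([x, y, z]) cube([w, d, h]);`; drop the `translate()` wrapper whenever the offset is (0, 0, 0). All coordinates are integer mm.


cube([96, 89, 1606]);


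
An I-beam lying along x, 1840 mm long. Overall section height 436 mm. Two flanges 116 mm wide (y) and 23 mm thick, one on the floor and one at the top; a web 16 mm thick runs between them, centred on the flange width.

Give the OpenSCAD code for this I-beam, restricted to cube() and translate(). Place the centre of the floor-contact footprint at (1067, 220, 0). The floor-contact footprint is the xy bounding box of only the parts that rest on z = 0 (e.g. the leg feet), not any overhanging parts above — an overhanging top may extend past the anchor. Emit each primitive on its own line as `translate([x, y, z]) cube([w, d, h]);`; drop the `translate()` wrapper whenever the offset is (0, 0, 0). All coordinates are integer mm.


translate([147, 162, 0]) cube([1840, 116, 23]);
translate([147, 212, 23]) cube([1840, 16, 390]);
translate([147, 162, 413]) cube([1840, 116, 23]);


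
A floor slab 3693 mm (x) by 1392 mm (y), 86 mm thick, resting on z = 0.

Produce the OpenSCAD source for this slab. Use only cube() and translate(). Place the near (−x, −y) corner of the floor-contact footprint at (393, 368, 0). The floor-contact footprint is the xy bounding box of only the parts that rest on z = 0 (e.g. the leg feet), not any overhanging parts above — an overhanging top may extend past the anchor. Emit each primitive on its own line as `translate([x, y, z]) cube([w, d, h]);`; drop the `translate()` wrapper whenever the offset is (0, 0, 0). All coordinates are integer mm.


translate([393, 368, 0]) cube([3693, 1392, 86]);


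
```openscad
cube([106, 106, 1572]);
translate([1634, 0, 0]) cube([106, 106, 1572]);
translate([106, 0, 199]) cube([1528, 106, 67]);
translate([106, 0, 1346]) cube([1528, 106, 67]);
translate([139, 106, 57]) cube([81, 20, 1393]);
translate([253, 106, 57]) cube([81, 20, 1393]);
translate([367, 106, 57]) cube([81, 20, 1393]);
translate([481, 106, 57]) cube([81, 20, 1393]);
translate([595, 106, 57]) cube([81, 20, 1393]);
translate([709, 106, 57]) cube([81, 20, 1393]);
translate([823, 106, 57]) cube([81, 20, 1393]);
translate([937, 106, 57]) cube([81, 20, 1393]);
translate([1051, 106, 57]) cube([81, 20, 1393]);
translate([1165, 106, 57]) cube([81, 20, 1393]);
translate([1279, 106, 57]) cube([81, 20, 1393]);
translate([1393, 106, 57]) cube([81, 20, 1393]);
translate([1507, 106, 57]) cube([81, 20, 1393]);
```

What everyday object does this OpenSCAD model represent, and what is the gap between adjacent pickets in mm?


A fence section. The picket gap is 33 mm.

Two posts, two rails, 13 pickets — a fence section. Span 1528 mm holds 13 pickets of 81 mm with 14 equal gaps: ⌊(1528 − 13·81) / 14⌋ = 33 mm.
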